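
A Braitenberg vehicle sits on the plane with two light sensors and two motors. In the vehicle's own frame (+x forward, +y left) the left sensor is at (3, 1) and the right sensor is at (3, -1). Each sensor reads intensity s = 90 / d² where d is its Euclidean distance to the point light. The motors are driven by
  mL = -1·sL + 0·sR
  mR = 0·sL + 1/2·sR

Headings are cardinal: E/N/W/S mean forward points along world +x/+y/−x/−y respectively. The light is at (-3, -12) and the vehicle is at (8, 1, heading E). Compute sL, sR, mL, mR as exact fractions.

left sensor world pos  = (11, 2); dL² = 392
right sensor world pos = (11, 0); dR² = 340
sL = 90/392 = 45/196
sR = 90/340 = 9/34
mL = -1·sL + 0·sR = -45/196
mR = 0·sL + 1/2·sR = 9/68

45/196 9/34 -45/196 9/68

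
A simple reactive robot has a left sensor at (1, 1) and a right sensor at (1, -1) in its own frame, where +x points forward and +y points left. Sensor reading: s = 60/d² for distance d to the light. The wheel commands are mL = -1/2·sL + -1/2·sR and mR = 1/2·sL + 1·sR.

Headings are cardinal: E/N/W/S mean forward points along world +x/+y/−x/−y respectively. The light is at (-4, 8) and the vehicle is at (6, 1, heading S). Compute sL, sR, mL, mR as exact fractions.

left sensor world pos  = (7, 0); dL² = 185
right sensor world pos = (5, 0); dR² = 145
sL = 60/185 = 12/37
sR = 60/145 = 12/29
mL = -1/2·sL + -1/2·sR = -396/1073
mR = 1/2·sL + 1·sR = 618/1073

12/37 12/29 -396/1073 618/1073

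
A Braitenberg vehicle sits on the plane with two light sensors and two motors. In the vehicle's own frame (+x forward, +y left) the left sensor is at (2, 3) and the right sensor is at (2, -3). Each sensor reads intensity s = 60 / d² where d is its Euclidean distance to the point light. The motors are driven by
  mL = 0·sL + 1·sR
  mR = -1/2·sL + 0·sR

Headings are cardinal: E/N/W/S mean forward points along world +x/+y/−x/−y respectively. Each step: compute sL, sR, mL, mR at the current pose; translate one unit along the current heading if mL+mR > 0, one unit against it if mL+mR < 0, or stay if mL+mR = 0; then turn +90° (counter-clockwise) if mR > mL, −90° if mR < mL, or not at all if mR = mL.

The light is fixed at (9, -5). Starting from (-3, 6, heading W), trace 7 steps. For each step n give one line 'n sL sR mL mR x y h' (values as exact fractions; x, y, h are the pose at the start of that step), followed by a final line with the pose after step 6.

n=0: pose=(-3,6,W); sL=3/13, sR=15/98; mL=15/98, mR=-3/26; mL+mR=24/637 → advance +1; mR−mL=-171/637 → turn -1·90°
n=1: pose=(-4,6,N); sL=12/85, sR=60/269; mL=60/269, mR=-6/85; mL+mR=3486/22865 → advance +1; mR−mL=-6714/22865 → turn -1·90°
n=2: pose=(-4,7,E); sL=30/173, sR=30/101; mL=30/101, mR=-15/173; mL+mR=3675/17473 → advance +1; mR−mL=-6705/17473 → turn -1·90°
n=3: pose=(-3,7,S); sL=60/181, sR=12/65; mL=12/65, mR=-30/181; mL+mR=222/11765 → advance +1; mR−mL=-4122/11765 → turn -1·90°
n=4: pose=(-3,6,W); sL=3/13, sR=15/98; mL=15/98, mR=-3/26; mL+mR=24/637 → advance +1; mR−mL=-171/637 → turn -1·90°
n=5: pose=(-4,6,N); sL=12/85, sR=60/269; mL=60/269, mR=-6/85; mL+mR=3486/22865 → advance +1; mR−mL=-6714/22865 → turn -1·90°
n=6: pose=(-4,7,E); sL=30/173, sR=30/101; mL=30/101, mR=-15/173; mL+mR=3675/17473 → advance +1; mR−mL=-6705/17473 → turn -1·90°

0 3/13 15/98 15/98 -3/26 -3 6 W
1 12/85 60/269 60/269 -6/85 -4 6 N
2 30/173 30/101 30/101 -15/173 -4 7 E
3 60/181 12/65 12/65 -30/181 -3 7 S
4 3/13 15/98 15/98 -3/26 -3 6 W
5 12/85 60/269 60/269 -6/85 -4 6 N
6 30/173 30/101 30/101 -15/173 -4 7 E
final -3 7 S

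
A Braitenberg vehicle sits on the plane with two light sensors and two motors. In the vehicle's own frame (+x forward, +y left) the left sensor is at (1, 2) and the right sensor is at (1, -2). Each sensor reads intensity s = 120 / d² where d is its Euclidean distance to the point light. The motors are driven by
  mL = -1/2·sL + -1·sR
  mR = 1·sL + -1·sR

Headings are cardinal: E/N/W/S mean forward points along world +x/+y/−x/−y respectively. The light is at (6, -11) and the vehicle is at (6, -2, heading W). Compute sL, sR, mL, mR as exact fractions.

left sensor world pos  = (5, -4); dL² = 50
right sensor world pos = (5, 0); dR² = 122
sL = 120/50 = 12/5
sR = 120/122 = 60/61
mL = -1/2·sL + -1·sR = -666/305
mR = 1·sL + -1·sR = 432/305

12/5 60/61 -666/305 432/305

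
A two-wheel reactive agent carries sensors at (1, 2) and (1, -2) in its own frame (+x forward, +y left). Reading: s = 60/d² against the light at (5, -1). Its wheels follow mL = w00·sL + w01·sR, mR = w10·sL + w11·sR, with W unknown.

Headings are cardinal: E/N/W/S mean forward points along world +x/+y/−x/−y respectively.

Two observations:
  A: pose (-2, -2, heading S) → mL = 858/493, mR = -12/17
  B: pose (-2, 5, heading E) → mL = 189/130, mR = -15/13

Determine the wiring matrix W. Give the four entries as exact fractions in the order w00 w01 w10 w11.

1/2 1 0 -1

obs A: pose=(-2,-2,S) → sL=60/29, sR=12/17, mL=858/493, mR=-12/17
obs B: pose=(-2,5,E) → sL=3/5, sR=15/13, mL=189/130, mR=-15/13
sensor matrix S = [[60/29, 12/17], [3/5, 15/13]]; det S = 62928/32045
solve [mL_A; mL_B] = S·[w00; w01] and [mR_A; mR_B] = S·[w10; w11]:
  w00 = 1/2, w01 = 1, w10 = 0, w11 = -1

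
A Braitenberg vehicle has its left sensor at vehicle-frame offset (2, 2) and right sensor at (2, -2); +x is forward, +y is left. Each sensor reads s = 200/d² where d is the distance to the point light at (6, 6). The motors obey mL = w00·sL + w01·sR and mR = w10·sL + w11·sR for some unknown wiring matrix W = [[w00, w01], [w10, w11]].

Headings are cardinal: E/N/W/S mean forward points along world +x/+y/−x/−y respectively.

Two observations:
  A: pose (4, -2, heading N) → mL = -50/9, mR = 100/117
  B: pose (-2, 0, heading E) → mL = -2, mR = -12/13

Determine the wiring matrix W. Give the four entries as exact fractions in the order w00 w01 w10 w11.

obs A: pose=(4,-2,N) → sL=50/13, sR=50/9, mL=-50/9, mR=100/117
obs B: pose=(-2,0,E) → sL=50/13, sR=2, mL=-2, mR=-12/13
sensor matrix S = [[50/13, 50/9], [50/13, 2]]; det S = -1600/117
solve [mL_A; mL_B] = S·[w00; w01] and [mR_A; mR_B] = S·[w10; w11]:
  w00 = 0, w01 = -1, w10 = -1/2, w11 = 1/2

0 -1 -1/2 1/2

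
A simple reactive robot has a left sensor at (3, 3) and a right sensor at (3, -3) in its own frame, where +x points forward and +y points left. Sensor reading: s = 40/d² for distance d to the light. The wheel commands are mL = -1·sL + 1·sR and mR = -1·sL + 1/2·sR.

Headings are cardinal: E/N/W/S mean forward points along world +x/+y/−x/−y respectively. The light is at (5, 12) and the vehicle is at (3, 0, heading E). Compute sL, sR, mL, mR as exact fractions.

left sensor world pos  = (6, 3); dL² = 82
right sensor world pos = (6, -3); dR² = 226
sL = 40/82 = 20/41
sR = 40/226 = 20/113
mL = -1·sL + 1·sR = -1440/4633
mR = -1·sL + 1/2·sR = -1850/4633

20/41 20/113 -1440/4633 -1850/4633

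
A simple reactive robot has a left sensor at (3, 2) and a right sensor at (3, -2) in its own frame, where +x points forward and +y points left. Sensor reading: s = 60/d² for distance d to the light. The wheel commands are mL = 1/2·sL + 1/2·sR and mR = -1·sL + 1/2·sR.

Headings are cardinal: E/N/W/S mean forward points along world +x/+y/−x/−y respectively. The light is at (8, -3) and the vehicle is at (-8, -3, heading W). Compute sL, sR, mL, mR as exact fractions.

12/73 12/73 12/73 -6/73

left sensor world pos  = (-11, -5); dL² = 365
right sensor world pos = (-11, -1); dR² = 365
sL = 60/365 = 12/73
sR = 60/365 = 12/73
mL = 1/2·sL + 1/2·sR = 12/73
mR = -1·sL + 1/2·sR = -6/73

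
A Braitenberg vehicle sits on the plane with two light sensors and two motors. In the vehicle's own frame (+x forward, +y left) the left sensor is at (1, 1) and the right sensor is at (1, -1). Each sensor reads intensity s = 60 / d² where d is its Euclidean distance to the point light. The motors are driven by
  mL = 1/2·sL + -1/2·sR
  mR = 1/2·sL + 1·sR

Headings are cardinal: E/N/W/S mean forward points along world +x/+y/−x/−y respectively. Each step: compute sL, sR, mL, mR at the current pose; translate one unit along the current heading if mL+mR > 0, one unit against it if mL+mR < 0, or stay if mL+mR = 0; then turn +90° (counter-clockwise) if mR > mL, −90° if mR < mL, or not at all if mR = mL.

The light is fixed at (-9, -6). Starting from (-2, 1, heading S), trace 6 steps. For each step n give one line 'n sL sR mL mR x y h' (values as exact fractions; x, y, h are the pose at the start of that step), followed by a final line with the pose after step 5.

0 3/5 5/6 -7/60 17/15 -2 1 S
1 60/113 60/89 -720/10057 9450/10057 -2 0 E
2 30/49 6/13 48/637 489/637 -1 0 N
3 12/17 60/113 168/1921 1698/1921 -1 1 W
4 3/5 5/6 -7/60 17/15 -2 1 S
5 60/113 60/89 -720/10057 9450/10057 -2 0 E
final -1 0 N

n=0: pose=(-2,1,S); sL=3/5, sR=5/6; mL=-7/60, mR=17/15; mL+mR=61/60 → advance +1; mR−mL=5/4 → turn +1·90°
n=1: pose=(-2,0,E); sL=60/113, sR=60/89; mL=-720/10057, mR=9450/10057; mL+mR=8730/10057 → advance +1; mR−mL=90/89 → turn +1·90°
n=2: pose=(-1,0,N); sL=30/49, sR=6/13; mL=48/637, mR=489/637; mL+mR=537/637 → advance +1; mR−mL=9/13 → turn +1·90°
n=3: pose=(-1,1,W); sL=12/17, sR=60/113; mL=168/1921, mR=1698/1921; mL+mR=1866/1921 → advance +1; mR−mL=90/113 → turn +1·90°
n=4: pose=(-2,1,S); sL=3/5, sR=5/6; mL=-7/60, mR=17/15; mL+mR=61/60 → advance +1; mR−mL=5/4 → turn +1·90°
n=5: pose=(-2,0,E); sL=60/113, sR=60/89; mL=-720/10057, mR=9450/10057; mL+mR=8730/10057 → advance +1; mR−mL=90/89 → turn +1·90°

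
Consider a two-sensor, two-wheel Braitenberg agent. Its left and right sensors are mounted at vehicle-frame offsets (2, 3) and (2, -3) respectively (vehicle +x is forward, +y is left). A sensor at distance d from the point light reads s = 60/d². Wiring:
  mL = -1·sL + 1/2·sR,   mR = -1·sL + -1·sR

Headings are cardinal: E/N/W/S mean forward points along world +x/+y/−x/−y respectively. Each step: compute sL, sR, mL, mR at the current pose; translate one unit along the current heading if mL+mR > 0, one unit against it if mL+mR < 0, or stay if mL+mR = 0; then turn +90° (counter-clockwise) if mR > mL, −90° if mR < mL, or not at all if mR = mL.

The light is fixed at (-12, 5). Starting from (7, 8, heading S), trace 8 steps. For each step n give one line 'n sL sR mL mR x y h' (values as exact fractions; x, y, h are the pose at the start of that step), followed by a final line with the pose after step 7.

n=0: pose=(7,8,S); sL=12/97, sR=60/257; mL=-174/24929, mR=-8904/24929; mL+mR=-9078/24929 → advance -1; mR−mL=-90/257 → turn -1·90°
n=1: pose=(7,9,W); sL=6/29, sR=30/169; mL=-579/4901, mR=-1884/4901; mL+mR=-2463/4901 → advance -1; mR−mL=-45/169 → turn -1·90°
n=2: pose=(8,9,N); sL=12/65, sR=12/113; mL=-966/7345, mR=-2136/7345; mL+mR=-3102/7345 → advance -1; mR−mL=-18/113 → turn -1·90°
n=3: pose=(8,8,E); sL=3/26, sR=15/121; mL=-84/1573, mR=-753/3146; mL+mR=-921/3146 → advance -1; mR−mL=-45/242 → turn -1·90°
n=4: pose=(7,8,S); sL=12/97, sR=60/257; mL=-174/24929, mR=-8904/24929; mL+mR=-9078/24929 → advance -1; mR−mL=-90/257 → turn -1·90°
n=5: pose=(7,9,W); sL=6/29, sR=30/169; mL=-579/4901, mR=-1884/4901; mL+mR=-2463/4901 → advance -1; mR−mL=-45/169 → turn -1·90°
n=6: pose=(8,9,N); sL=12/65, sR=12/113; mL=-966/7345, mR=-2136/7345; mL+mR=-3102/7345 → advance -1; mR−mL=-18/113 → turn -1·90°
n=7: pose=(8,8,E); sL=3/26, sR=15/121; mL=-84/1573, mR=-753/3146; mL+mR=-921/3146 → advance -1; mR−mL=-45/242 → turn -1·90°

0 12/97 60/257 -174/24929 -8904/24929 7 8 S
1 6/29 30/169 -579/4901 -1884/4901 7 9 W
2 12/65 12/113 -966/7345 -2136/7345 8 9 N
3 3/26 15/121 -84/1573 -753/3146 8 8 E
4 12/97 60/257 -174/24929 -8904/24929 7 8 S
5 6/29 30/169 -579/4901 -1884/4901 7 9 W
6 12/65 12/113 -966/7345 -2136/7345 8 9 N
7 3/26 15/121 -84/1573 -753/3146 8 8 E
final 7 8 S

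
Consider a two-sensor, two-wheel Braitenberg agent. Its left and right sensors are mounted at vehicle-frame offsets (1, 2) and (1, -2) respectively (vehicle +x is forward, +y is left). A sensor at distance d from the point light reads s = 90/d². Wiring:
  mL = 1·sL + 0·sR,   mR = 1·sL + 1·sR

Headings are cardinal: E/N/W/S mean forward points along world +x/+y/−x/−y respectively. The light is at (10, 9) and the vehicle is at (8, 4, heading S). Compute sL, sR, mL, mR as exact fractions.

5/2 45/26 5/2 55/13

left sensor world pos  = (10, 3); dL² = 36
right sensor world pos = (6, 3); dR² = 52
sL = 90/36 = 5/2
sR = 90/52 = 45/26
mL = 1·sL + 0·sR = 5/2
mR = 1·sL + 1·sR = 55/13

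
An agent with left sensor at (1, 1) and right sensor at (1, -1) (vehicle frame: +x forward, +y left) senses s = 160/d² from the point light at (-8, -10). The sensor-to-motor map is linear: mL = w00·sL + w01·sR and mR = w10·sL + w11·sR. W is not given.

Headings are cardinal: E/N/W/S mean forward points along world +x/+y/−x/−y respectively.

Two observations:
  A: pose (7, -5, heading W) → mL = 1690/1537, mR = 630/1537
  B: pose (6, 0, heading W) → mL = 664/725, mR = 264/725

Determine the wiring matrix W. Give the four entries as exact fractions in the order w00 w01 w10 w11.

obs A: pose=(7,-5,W) → sL=40/53, sR=20/29, mL=1690/1537, mR=630/1537
obs B: pose=(6,0,W) → sL=16/25, sR=16/29, mL=664/725, mR=264/725
sensor matrix S = [[40/53, 20/29], [16/25, 16/29]]; det S = -192/7685
solve [mL_A; mL_B] = S·[w00; w01] and [mR_A; mR_B] = S·[w10; w11]:
  w00 = 1, w01 = 1/2, w10 = 1, w11 = -1/2

1 1/2 1 -1/2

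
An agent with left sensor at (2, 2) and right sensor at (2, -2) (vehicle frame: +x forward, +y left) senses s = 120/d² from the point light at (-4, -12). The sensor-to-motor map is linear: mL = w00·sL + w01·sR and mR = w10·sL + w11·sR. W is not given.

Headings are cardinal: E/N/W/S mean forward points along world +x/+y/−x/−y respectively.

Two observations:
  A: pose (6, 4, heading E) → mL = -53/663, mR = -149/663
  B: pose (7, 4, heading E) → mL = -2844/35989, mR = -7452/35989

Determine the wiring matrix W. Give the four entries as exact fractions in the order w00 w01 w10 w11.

-1 1/2 1/2 -1

obs A: pose=(6,4,E) → sL=10/39, sR=6/17, mL=-53/663, mR=-149/663
obs B: pose=(7,4,E) → sL=120/493, sR=24/73, mL=-2844/35989, mR=-7452/35989
sensor matrix S = [[10/39, 6/17], [120/493, 24/73]]; det S = -12800/7953569
solve [mL_A; mL_B] = S·[w00; w01] and [mR_A; mR_B] = S·[w10; w11]:
  w00 = -1, w01 = 1/2, w10 = 1/2, w11 = -1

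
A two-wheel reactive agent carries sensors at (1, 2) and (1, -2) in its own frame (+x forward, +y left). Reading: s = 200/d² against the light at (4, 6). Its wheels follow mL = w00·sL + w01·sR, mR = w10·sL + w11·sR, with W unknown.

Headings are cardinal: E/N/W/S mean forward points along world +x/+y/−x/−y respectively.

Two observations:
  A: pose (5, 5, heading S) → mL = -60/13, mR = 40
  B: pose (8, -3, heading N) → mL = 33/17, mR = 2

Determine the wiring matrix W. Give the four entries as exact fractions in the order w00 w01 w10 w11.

1 -1/2 0 1

obs A: pose=(5,5,S) → sL=200/13, sR=40, mL=-60/13, mR=40
obs B: pose=(8,-3,N) → sL=50/17, sR=2, mL=33/17, mR=2
sensor matrix S = [[200/13, 40], [50/17, 2]]; det S = -19200/221
solve [mL_A; mL_B] = S·[w00; w01] and [mR_A; mR_B] = S·[w10; w11]:
  w00 = 1, w01 = -1/2, w10 = 0, w11 = 1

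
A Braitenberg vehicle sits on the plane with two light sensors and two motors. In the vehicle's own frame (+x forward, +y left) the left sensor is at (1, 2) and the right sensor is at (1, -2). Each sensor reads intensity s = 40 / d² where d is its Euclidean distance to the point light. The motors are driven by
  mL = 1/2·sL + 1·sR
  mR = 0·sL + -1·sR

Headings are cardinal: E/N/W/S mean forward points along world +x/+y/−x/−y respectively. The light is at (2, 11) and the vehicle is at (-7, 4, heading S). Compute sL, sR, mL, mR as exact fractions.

left sensor world pos  = (-5, 3); dL² = 113
right sensor world pos = (-9, 3); dR² = 185
sL = 40/113 = 40/113
sR = 40/185 = 8/37
mL = 1/2·sL + 1·sR = 1644/4181
mR = 0·sL + -1·sR = -8/37

40/113 8/37 1644/4181 -8/37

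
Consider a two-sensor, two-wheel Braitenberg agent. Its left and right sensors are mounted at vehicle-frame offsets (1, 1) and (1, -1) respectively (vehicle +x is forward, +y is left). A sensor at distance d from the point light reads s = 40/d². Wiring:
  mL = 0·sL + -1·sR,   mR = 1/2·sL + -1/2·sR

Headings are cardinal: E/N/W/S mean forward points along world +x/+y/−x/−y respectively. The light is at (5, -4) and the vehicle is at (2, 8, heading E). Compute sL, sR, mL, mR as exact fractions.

40/173 8/25 -8/25 -192/4325

left sensor world pos  = (3, 9); dL² = 173
right sensor world pos = (3, 7); dR² = 125
sL = 40/173 = 40/173
sR = 40/125 = 8/25
mL = 0·sL + -1·sR = -8/25
mR = 1/2·sL + -1/2·sR = -192/4325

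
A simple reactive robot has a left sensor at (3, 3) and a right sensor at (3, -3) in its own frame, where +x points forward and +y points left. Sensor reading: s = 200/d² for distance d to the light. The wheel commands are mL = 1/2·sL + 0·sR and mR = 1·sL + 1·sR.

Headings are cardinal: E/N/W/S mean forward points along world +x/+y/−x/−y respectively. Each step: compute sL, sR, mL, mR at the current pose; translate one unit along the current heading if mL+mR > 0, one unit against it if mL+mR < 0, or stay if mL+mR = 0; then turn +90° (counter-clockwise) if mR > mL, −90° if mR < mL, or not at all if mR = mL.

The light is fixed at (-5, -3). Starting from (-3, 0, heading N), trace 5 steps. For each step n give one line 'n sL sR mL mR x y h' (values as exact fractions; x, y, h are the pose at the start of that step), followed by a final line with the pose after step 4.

n=0: pose=(-3,0,N); sL=200/37, sR=200/61; mL=100/37, mR=19600/2257; mL+mR=25700/2257 → advance +1; mR−mL=13500/2257 → turn +1·90°
n=1: pose=(-3,1,W); sL=100, sR=4; mL=50, mR=104; mL+mR=154 → advance +1; mR−mL=54 → turn +1·90°
n=2: pose=(-4,1,S); sL=200/17, sR=40; mL=100/17, mR=880/17; mL+mR=980/17 → advance +1; mR−mL=780/17 → turn +1·90°
n=3: pose=(-4,0,E); sL=50/13, sR=25/2; mL=25/13, mR=425/26; mL+mR=475/26 → advance +1; mR−mL=375/26 → turn +1·90°
n=4: pose=(-3,0,N); sL=200/37, sR=200/61; mL=100/37, mR=19600/2257; mL+mR=25700/2257 → advance +1; mR−mL=13500/2257 → turn +1·90°

0 200/37 200/61 100/37 19600/2257 -3 0 N
1 100 4 50 104 -3 1 W
2 200/17 40 100/17 880/17 -4 1 S
3 50/13 25/2 25/13 425/26 -4 0 E
4 200/37 200/61 100/37 19600/2257 -3 0 N
final -3 1 W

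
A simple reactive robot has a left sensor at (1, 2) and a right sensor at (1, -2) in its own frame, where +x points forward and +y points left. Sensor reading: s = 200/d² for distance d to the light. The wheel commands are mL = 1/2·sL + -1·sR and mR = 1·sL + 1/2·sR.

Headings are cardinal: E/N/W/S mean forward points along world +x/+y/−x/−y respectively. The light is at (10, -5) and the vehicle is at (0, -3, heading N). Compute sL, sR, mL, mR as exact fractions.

left sensor world pos  = (-2, -2); dL² = 153
right sensor world pos = (2, -2); dR² = 73
sL = 200/153 = 200/153
sR = 200/73 = 200/73
mL = 1/2·sL + -1·sR = -23300/11169
mR = 1·sL + 1/2·sR = 29900/11169

200/153 200/73 -23300/11169 29900/11169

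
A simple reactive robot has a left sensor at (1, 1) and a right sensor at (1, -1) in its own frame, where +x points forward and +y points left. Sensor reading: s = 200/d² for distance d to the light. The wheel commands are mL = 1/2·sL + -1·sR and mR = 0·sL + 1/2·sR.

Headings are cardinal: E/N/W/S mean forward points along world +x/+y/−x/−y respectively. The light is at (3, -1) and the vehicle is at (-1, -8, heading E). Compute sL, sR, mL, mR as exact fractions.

left sensor world pos  = (0, -7); dL² = 45
right sensor world pos = (0, -9); dR² = 73
sL = 200/45 = 40/9
sR = 200/73 = 200/73
mL = 1/2·sL + -1·sR = -340/657
mR = 0·sL + 1/2·sR = 100/73

40/9 200/73 -340/657 100/73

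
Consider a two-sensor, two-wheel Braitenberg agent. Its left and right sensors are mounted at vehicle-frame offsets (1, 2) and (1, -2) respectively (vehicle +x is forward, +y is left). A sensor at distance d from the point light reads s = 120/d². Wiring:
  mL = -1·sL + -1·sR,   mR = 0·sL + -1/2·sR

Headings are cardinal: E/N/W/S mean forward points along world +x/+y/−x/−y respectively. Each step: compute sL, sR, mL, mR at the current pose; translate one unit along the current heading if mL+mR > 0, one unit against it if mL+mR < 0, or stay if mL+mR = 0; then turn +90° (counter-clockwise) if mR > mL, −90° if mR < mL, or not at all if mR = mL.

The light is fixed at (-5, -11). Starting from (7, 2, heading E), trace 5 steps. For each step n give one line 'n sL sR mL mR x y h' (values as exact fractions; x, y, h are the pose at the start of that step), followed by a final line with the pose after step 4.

0 60/197 12/29 -4104/5713 -6/29 7 2 E
1 120/277 24/73 -15408/20221 -12/73 6 2 N
2 3/5 15/37 -186/185 -15/74 6 1 W
3 120/317 120/221 -64560/70057 -60/221 7 1 S
4 60/197 12/29 -4104/5713 -6/29 7 2 E
final 6 2 N

n=0: pose=(7,2,E); sL=60/197, sR=12/29; mL=-4104/5713, mR=-6/29; mL+mR=-5286/5713 → advance -1; mR−mL=2922/5713 → turn +1·90°
n=1: pose=(6,2,N); sL=120/277, sR=24/73; mL=-15408/20221, mR=-12/73; mL+mR=-18732/20221 → advance -1; mR−mL=12084/20221 → turn +1·90°
n=2: pose=(6,1,W); sL=3/5, sR=15/37; mL=-186/185, mR=-15/74; mL+mR=-447/370 → advance -1; mR−mL=297/370 → turn +1·90°
n=3: pose=(7,1,S); sL=120/317, sR=120/221; mL=-64560/70057, mR=-60/221; mL+mR=-83580/70057 → advance -1; mR−mL=45540/70057 → turn +1·90°
n=4: pose=(7,2,E); sL=60/197, sR=12/29; mL=-4104/5713, mR=-6/29; mL+mR=-5286/5713 → advance -1; mR−mL=2922/5713 → turn +1·90°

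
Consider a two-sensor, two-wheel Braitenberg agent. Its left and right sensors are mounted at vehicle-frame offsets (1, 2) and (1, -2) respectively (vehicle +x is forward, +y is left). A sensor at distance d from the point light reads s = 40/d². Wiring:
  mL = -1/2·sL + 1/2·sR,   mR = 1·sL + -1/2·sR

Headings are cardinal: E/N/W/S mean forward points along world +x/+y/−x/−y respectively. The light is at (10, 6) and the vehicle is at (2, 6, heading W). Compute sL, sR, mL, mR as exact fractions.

8/17 8/17 0 4/17

left sensor world pos  = (1, 4); dL² = 85
right sensor world pos = (1, 8); dR² = 85
sL = 40/85 = 8/17
sR = 40/85 = 8/17
mL = -1/2·sL + 1/2·sR = 0
mR = 1·sL + -1/2·sR = 4/17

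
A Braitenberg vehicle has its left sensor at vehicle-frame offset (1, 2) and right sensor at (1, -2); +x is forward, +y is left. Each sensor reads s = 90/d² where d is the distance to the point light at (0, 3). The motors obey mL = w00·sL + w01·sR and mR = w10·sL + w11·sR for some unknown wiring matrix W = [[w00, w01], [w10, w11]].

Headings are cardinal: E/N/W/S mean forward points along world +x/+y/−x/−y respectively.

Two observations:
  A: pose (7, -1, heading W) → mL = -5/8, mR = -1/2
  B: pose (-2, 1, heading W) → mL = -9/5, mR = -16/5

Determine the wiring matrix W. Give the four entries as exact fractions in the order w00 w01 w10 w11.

obs A: pose=(7,-1,W) → sL=5/4, sR=9/4, mL=-5/8, mR=-1/2
obs B: pose=(-2,1,W) → sL=18/5, sR=10, mL=-9/5, mR=-16/5
sensor matrix S = [[5/4, 9/4], [18/5, 10]]; det S = 22/5
solve [mL_A; mL_B] = S·[w00; w01] and [mR_A; mR_B] = S·[w10; w11]:
  w00 = -1/2, w01 = 0, w10 = 1/2, w11 = -1/2

-1/2 0 1/2 -1/2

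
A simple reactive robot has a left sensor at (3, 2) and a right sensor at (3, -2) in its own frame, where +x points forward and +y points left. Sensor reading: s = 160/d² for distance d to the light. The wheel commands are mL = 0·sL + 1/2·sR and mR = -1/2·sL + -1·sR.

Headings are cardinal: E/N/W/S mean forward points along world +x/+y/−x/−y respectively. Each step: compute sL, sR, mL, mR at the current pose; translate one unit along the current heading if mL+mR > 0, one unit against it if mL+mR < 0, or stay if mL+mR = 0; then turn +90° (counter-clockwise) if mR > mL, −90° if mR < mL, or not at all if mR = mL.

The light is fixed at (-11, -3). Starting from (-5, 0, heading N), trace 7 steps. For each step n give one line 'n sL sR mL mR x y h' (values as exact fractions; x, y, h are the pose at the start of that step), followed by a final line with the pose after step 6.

n=0: pose=(-5,0,N); sL=40/13, sR=8/5; mL=4/5, mR=-204/65; mL+mR=-152/65 → advance -1; mR−mL=-256/65 → turn -1·90°
n=1: pose=(-5,-1,E); sL=160/97, sR=160/81; mL=80/81, mR=-22000/7857; mL+mR=-14240/7857 → advance -1; mR−mL=-9920/2619 → turn -1·90°
n=2: pose=(-6,-1,S); sL=16/5, sR=16; mL=8, mR=-88/5; mL+mR=-48/5 → advance -1; mR−mL=-128/5 → turn -1·90°
n=3: pose=(-6,0,W); sL=32, sR=160/29; mL=80/29, mR=-624/29; mL+mR=-544/29 → advance -1; mR−mL=-704/29 → turn -1·90°
n=4: pose=(-5,0,N); sL=40/13, sR=8/5; mL=4/5, mR=-204/65; mL+mR=-152/65 → advance -1; mR−mL=-256/65 → turn -1·90°
n=5: pose=(-5,-1,E); sL=160/97, sR=160/81; mL=80/81, mR=-22000/7857; mL+mR=-14240/7857 → advance -1; mR−mL=-9920/2619 → turn -1·90°
n=6: pose=(-6,-1,S); sL=16/5, sR=16; mL=8, mR=-88/5; mL+mR=-48/5 → advance -1; mR−mL=-128/5 → turn -1·90°

0 40/13 8/5 4/5 -204/65 -5 0 N
1 160/97 160/81 80/81 -22000/7857 -5 -1 E
2 16/5 16 8 -88/5 -6 -1 S
3 32 160/29 80/29 -624/29 -6 0 W
4 40/13 8/5 4/5 -204/65 -5 0 N
5 160/97 160/81 80/81 -22000/7857 -5 -1 E
6 16/5 16 8 -88/5 -6 -1 S
final -6 0 W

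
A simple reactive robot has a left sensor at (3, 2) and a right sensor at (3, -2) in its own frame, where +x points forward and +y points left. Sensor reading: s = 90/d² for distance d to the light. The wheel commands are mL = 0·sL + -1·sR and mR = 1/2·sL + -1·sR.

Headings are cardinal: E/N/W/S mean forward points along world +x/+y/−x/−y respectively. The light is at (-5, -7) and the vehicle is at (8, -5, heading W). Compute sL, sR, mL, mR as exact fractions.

left sensor world pos  = (5, -7); dL² = 100
right sensor world pos = (5, -3); dR² = 116
sL = 90/100 = 9/10
sR = 90/116 = 45/58
mL = 0·sL + -1·sR = -45/58
mR = 1/2·sL + -1·sR = -189/580

9/10 45/58 -45/58 -189/580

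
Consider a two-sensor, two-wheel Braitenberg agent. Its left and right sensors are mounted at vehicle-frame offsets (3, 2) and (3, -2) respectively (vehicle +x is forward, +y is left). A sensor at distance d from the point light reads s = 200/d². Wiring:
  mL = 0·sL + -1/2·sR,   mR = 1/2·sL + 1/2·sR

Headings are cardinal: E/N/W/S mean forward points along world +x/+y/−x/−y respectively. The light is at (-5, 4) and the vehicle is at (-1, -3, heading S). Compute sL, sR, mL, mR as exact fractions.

left sensor world pos  = (1, -6); dL² = 136
right sensor world pos = (-3, -6); dR² = 104
sL = 200/136 = 25/17
sR = 200/104 = 25/13
mL = 0·sL + -1/2·sR = -25/26
mR = 1/2·sL + 1/2·sR = 375/221

25/17 25/13 -25/26 375/221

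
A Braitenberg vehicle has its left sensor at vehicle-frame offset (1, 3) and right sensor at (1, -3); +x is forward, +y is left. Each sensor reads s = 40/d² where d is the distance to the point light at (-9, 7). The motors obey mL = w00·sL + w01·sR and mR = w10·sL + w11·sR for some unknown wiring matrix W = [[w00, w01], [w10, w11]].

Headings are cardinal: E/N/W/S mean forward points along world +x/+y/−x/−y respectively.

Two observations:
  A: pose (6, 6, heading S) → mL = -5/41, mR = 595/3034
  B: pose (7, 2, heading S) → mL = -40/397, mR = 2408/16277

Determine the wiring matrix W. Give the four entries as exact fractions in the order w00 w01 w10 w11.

-1 0 1/2 1/2

obs A: pose=(6,6,S) → sL=5/41, sR=10/37, mL=-5/41, mR=595/3034
obs B: pose=(7,2,S) → sL=40/397, sR=8/41, mL=-40/397, mR=2408/16277
sensor matrix S = [[5/41, 10/37], [40/397, 8/41]]; det S = -84840/24692209
solve [mL_A; mL_B] = S·[w00; w01] and [mR_A; mR_B] = S·[w10; w11]:
  w00 = -1, w01 = 0, w10 = 1/2, w11 = 1/2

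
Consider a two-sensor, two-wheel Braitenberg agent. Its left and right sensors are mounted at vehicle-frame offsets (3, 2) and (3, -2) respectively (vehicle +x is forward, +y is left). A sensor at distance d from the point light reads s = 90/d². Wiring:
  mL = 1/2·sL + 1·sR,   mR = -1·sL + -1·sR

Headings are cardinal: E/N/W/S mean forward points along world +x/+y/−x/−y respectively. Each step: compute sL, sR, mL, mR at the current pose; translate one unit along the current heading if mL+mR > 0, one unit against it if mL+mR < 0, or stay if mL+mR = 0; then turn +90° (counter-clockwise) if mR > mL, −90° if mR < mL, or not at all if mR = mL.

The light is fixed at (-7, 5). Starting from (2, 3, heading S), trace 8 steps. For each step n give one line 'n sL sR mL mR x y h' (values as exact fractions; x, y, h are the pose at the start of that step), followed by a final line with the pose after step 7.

n=0: pose=(2,3,S); sL=45/73, sR=45/37; mL=8235/5402, mR=-4950/2701; mL+mR=-45/146 → advance -1; mR−mL=-18135/5402 → turn -1·90°
n=1: pose=(2,4,W); sL=2, sR=90/37; mL=127/37, mR=-164/37; mL+mR=-1 → advance -1; mR−mL=-291/37 → turn -1·90°
n=2: pose=(3,4,N); sL=45/34, sR=45/74; mL=3195/2516, mR=-1215/629; mL+mR=-45/68 → advance -1; mR−mL=-8055/2516 → turn -1·90°
n=3: pose=(3,3,E); sL=90/169, sR=18/37; mL=4707/6253, mR=-6372/6253; mL+mR=-45/169 → advance -1; mR−mL=-11079/6253 → turn -1·90°
n=4: pose=(2,3,S); sL=45/73, sR=45/37; mL=8235/5402, mR=-4950/2701; mL+mR=-45/146 → advance -1; mR−mL=-18135/5402 → turn -1·90°
n=5: pose=(2,4,W); sL=2, sR=90/37; mL=127/37, mR=-164/37; mL+mR=-1 → advance -1; mR−mL=-291/37 → turn -1·90°
n=6: pose=(3,4,N); sL=45/34, sR=45/74; mL=3195/2516, mR=-1215/629; mL+mR=-45/68 → advance -1; mR−mL=-8055/2516 → turn -1·90°
n=7: pose=(3,3,E); sL=90/169, sR=18/37; mL=4707/6253, mR=-6372/6253; mL+mR=-45/169 → advance -1; mR−mL=-11079/6253 → turn -1·90°

0 45/73 45/37 8235/5402 -4950/2701 2 3 S
1 2 90/37 127/37 -164/37 2 4 W
2 45/34 45/74 3195/2516 -1215/629 3 4 N
3 90/169 18/37 4707/6253 -6372/6253 3 3 E
4 45/73 45/37 8235/5402 -4950/2701 2 3 S
5 2 90/37 127/37 -164/37 2 4 W
6 45/34 45/74 3195/2516 -1215/629 3 4 N
7 90/169 18/37 4707/6253 -6372/6253 3 3 E
final 2 3 S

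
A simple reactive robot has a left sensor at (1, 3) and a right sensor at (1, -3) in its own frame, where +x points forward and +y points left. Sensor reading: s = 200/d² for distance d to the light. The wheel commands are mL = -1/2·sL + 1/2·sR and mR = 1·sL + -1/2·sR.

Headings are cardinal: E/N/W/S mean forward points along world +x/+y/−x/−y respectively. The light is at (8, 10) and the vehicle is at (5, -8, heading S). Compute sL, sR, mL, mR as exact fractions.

left sensor world pos  = (8, -9); dL² = 361
right sensor world pos = (2, -9); dR² = 397
sL = 200/361 = 200/361
sR = 200/397 = 200/397
mL = -1/2·sL + 1/2·sR = -3600/143317
mR = 1·sL + -1/2·sR = 43300/143317

200/361 200/397 -3600/143317 43300/143317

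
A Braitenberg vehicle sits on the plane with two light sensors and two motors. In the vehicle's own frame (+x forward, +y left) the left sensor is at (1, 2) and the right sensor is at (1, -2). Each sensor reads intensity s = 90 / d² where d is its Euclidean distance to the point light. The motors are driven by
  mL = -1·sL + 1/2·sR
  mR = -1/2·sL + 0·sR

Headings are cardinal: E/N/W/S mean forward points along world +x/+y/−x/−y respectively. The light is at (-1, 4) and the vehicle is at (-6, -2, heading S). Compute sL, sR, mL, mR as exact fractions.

45/29 45/49 -3105/2842 -45/58

left sensor world pos  = (-4, -3); dL² = 58
right sensor world pos = (-8, -3); dR² = 98
sL = 90/58 = 45/29
sR = 90/98 = 45/49
mL = -1·sL + 1/2·sR = -3105/2842
mR = -1/2·sL + 0·sR = -45/58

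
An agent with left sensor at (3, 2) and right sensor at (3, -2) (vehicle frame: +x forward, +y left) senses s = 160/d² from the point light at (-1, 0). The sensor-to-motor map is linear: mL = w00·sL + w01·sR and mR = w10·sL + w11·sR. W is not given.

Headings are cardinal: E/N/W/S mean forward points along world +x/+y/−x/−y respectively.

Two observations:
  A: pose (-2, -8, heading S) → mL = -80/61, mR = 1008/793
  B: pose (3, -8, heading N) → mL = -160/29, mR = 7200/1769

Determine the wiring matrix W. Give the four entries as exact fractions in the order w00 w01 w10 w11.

-1 0 1/2 1/2

obs A: pose=(-2,-8,S) → sL=80/61, sR=16/13, mL=-80/61, mR=1008/793
obs B: pose=(3,-8,N) → sL=160/29, sR=160/61, mL=-160/29, mR=7200/1769
sensor matrix S = [[80/61, 16/13], [160/29, 160/61]]; det S = -4700160/1402817
solve [mL_A; mL_B] = S·[w00; w01] and [mR_A; mR_B] = S·[w10; w11]:
  w00 = -1, w01 = 0, w10 = 1/2, w11 = 1/2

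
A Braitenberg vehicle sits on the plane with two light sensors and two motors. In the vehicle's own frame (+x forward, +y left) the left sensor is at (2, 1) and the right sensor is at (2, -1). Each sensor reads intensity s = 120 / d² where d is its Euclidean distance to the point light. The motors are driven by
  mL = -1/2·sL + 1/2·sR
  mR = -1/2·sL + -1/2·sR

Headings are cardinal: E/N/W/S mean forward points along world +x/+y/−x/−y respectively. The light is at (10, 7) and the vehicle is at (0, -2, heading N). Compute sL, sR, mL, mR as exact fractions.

12/17 12/13 24/221 -180/221

left sensor world pos  = (-1, 0); dL² = 170
right sensor world pos = (1, 0); dR² = 130
sL = 120/170 = 12/17
sR = 120/130 = 12/13
mL = -1/2·sL + 1/2·sR = 24/221
mR = -1/2·sL + -1/2·sR = -180/221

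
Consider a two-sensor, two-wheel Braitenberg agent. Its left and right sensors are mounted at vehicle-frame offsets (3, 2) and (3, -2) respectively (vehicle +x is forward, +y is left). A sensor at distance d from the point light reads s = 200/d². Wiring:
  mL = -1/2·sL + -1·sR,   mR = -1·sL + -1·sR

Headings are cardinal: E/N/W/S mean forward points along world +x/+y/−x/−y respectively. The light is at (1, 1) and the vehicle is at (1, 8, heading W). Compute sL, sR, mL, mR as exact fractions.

100/17 20/9 -790/153 -1240/153

left sensor world pos  = (-2, 6); dL² = 34
right sensor world pos = (-2, 10); dR² = 90
sL = 200/34 = 100/17
sR = 200/90 = 20/9
mL = -1/2·sL + -1·sR = -790/153
mR = -1·sL + -1·sR = -1240/153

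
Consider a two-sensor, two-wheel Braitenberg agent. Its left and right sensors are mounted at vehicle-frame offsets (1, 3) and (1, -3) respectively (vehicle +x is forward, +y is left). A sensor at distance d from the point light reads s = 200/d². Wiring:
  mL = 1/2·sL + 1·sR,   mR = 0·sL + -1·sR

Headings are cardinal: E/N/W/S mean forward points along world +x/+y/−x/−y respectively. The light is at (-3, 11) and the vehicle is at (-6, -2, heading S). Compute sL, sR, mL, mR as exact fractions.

50/49 25/29 1950/1421 -25/29

left sensor world pos  = (-3, -3); dL² = 196
right sensor world pos = (-9, -3); dR² = 232
sL = 200/196 = 50/49
sR = 200/232 = 25/29
mL = 1/2·sL + 1·sR = 1950/1421
mR = 0·sL + -1·sR = -25/29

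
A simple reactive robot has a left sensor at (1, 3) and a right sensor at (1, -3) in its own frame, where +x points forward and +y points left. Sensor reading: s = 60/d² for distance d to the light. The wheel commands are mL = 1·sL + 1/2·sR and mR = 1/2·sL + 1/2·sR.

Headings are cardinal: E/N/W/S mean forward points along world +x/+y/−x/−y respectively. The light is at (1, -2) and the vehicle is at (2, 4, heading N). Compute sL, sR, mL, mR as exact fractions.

60/53 12/13 1098/689 708/689

left sensor world pos  = (-1, 5); dL² = 53
right sensor world pos = (5, 5); dR² = 65
sL = 60/53 = 60/53
sR = 60/65 = 12/13
mL = 1·sL + 1/2·sR = 1098/689
mR = 1/2·sL + 1/2·sR = 708/689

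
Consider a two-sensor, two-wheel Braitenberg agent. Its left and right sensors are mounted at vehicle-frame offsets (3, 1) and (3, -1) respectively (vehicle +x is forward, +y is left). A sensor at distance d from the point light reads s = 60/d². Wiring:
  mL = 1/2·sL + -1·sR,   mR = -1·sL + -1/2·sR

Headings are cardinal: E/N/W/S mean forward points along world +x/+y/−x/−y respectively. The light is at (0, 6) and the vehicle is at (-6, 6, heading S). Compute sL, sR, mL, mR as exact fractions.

left sensor world pos  = (-5, 3); dL² = 34
right sensor world pos = (-7, 3); dR² = 58
sL = 60/34 = 30/17
sR = 60/58 = 30/29
mL = 1/2·sL + -1·sR = -75/493
mR = -1·sL + -1/2·sR = -1125/493

30/17 30/29 -75/493 -1125/493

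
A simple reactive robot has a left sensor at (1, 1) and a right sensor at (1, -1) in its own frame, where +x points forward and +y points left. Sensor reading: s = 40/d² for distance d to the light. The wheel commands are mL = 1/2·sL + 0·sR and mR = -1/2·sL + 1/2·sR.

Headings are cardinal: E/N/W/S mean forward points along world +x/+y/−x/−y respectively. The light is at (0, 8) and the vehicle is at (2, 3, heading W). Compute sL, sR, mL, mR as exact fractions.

left sensor world pos  = (1, 2); dL² = 37
right sensor world pos = (1, 4); dR² = 17
sL = 40/37 = 40/37
sR = 40/17 = 40/17
mL = 1/2·sL + 0·sR = 20/37
mR = -1/2·sL + 1/2·sR = 400/629

40/37 40/17 20/37 400/629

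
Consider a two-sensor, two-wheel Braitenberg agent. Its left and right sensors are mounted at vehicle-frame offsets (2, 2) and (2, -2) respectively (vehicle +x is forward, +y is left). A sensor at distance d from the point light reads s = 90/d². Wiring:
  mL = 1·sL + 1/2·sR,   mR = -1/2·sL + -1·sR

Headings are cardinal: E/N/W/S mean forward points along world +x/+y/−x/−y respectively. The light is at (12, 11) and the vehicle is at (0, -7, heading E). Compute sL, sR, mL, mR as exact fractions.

left sensor world pos  = (2, -5); dL² = 356
right sensor world pos = (2, -9); dR² = 500
sL = 90/356 = 45/178
sR = 90/500 = 9/50
mL = 1·sL + 1/2·sR = 3051/8900
mR = -1/2·sL + -1·sR = -2727/8900

45/178 9/50 3051/8900 -2727/8900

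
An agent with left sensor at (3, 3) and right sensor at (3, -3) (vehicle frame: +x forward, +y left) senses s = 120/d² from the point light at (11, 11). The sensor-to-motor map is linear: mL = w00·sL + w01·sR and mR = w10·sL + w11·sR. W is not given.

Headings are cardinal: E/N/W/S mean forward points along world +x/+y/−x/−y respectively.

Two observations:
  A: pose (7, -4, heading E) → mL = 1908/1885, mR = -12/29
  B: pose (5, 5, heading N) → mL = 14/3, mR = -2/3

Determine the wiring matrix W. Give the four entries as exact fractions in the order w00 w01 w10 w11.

obs A: pose=(7,-4,E) → sL=24/29, sR=24/65, mL=1908/1885, mR=-12/29
obs B: pose=(5,5,N) → sL=4/3, sR=20/3, mL=14/3, mR=-2/3
sensor matrix S = [[24/29, 24/65], [4/3, 20/3]]; det S = 9472/1885
solve [mL_A; mL_B] = S·[w00; w01] and [mR_A; mR_B] = S·[w10; w11]:
  w00 = 1, w01 = 1/2, w10 = -1/2, w11 = 0

1 1/2 -1/2 0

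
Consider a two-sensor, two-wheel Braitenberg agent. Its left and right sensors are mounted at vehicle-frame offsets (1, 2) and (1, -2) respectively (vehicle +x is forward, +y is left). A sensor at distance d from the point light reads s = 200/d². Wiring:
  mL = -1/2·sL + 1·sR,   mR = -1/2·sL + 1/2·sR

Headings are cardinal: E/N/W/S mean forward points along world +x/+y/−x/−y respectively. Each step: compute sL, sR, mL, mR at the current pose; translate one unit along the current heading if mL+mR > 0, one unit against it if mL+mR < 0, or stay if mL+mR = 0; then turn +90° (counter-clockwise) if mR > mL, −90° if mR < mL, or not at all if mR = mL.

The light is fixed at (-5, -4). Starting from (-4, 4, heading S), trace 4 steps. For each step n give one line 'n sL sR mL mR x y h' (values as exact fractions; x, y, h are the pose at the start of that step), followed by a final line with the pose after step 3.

n=0: pose=(-4,4,S); sL=100/29, sR=4; mL=66/29, mR=8/29; mL+mR=74/29 → advance +1; mR−mL=-2 → turn -1·90°
n=1: pose=(-4,3,W); sL=8, sR=200/81; mL=-124/81, mR=-224/81; mL+mR=-116/27 → advance -1; mR−mL=-100/81 → turn -1·90°
n=2: pose=(-3,3,N); sL=25/8, sR=5/2; mL=15/16, mR=-5/16; mL+mR=5/8 → advance +1; mR−mL=-5/4 → turn -1·90°
n=3: pose=(-3,4,E); sL=200/109, sR=40/9; mL=3460/981, mR=1280/981; mL+mR=1580/327 → advance +1; mR−mL=-20/9 → turn -1·90°

0 100/29 4 66/29 8/29 -4 4 S
1 8 200/81 -124/81 -224/81 -4 3 W
2 25/8 5/2 15/16 -5/16 -3 3 N
3 200/109 40/9 3460/981 1280/981 -3 4 E
final -2 4 S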